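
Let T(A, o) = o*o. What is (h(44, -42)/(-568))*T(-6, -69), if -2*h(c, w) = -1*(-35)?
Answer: 166635/1136 ≈ 146.69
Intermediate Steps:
h(c, w) = -35/2 (h(c, w) = -(-1)*(-35)/2 = -½*35 = -35/2)
T(A, o) = o²
(h(44, -42)/(-568))*T(-6, -69) = -35/2/(-568)*(-69)² = -35/2*(-1/568)*4761 = (35/1136)*4761 = 166635/1136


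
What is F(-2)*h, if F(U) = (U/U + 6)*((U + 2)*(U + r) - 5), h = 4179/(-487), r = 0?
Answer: 146265/487 ≈ 300.34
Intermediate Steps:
h = -4179/487 (h = 4179*(-1/487) = -4179/487 ≈ -8.5811)
F(U) = -35 + 7*U*(2 + U) (F(U) = (U/U + 6)*((U + 2)*(U + 0) - 5) = (1 + 6)*((2 + U)*U - 5) = 7*(U*(2 + U) - 5) = 7*(-5 + U*(2 + U)) = -35 + 7*U*(2 + U))
F(-2)*h = (-35 + 7*(-2)² + 14*(-2))*(-4179/487) = (-35 + 7*4 - 28)*(-4179/487) = (-35 + 28 - 28)*(-4179/487) = -35*(-4179/487) = 146265/487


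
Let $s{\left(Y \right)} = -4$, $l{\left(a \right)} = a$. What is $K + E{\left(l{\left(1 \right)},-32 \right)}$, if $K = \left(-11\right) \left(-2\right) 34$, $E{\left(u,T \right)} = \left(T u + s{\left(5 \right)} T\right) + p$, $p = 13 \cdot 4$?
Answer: $896$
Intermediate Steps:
$p = 52$
$E{\left(u,T \right)} = 52 - 4 T + T u$ ($E{\left(u,T \right)} = \left(T u - 4 T\right) + 52 = \left(- 4 T + T u\right) + 52 = 52 - 4 T + T u$)
$K = 748$ ($K = 22 \cdot 34 = 748$)
$K + E{\left(l{\left(1 \right)},-32 \right)} = 748 - -148 = 748 + \left(52 + 128 - 32\right) = 748 + 148 = 896$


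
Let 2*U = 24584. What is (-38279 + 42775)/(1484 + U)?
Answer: 281/861 ≈ 0.32636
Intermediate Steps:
U = 12292 (U = (½)*24584 = 12292)
(-38279 + 42775)/(1484 + U) = (-38279 + 42775)/(1484 + 12292) = 4496/13776 = 4496*(1/13776) = 281/861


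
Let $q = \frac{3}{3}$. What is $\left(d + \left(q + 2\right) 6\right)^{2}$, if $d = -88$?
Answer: $4900$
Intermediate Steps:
$q = 1$ ($q = 3 \cdot \frac{1}{3} = 1$)
$\left(d + \left(q + 2\right) 6\right)^{2} = \left(-88 + \left(1 + 2\right) 6\right)^{2} = \left(-88 + 3 \cdot 6\right)^{2} = \left(-88 + 18\right)^{2} = \left(-70\right)^{2} = 4900$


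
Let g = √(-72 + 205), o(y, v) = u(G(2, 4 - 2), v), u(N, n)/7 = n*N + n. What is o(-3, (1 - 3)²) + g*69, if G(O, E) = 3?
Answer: 112 + 69*√133 ≈ 907.75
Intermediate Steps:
u(N, n) = 7*n + 7*N*n (u(N, n) = 7*(n*N + n) = 7*(N*n + n) = 7*(n + N*n) = 7*n + 7*N*n)
o(y, v) = 28*v (o(y, v) = 7*v*(1 + 3) = 7*v*4 = 28*v)
g = √133 ≈ 11.533
o(-3, (1 - 3)²) + g*69 = 28*(1 - 3)² + √133*69 = 28*(-2)² + 69*√133 = 28*4 + 69*√133 = 112 + 69*√133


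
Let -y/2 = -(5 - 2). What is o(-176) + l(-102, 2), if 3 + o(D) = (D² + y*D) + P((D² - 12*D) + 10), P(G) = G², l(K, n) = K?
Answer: 1095507419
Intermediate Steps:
y = 6 (y = -(-2)*(5 - 2) = -(-2)*3 = -2*(-3) = 6)
o(D) = -3 + D² + (10 + D² - 12*D)² + 6*D (o(D) = -3 + ((D² + 6*D) + ((D² - 12*D) + 10)²) = -3 + ((D² + 6*D) + (10 + D² - 12*D)²) = -3 + (D² + (10 + D² - 12*D)² + 6*D) = -3 + D² + (10 + D² - 12*D)² + 6*D)
o(-176) + l(-102, 2) = (-3 + (-176)² + (10 + (-176)² - 12*(-176))² + 6*(-176)) - 102 = (-3 + 30976 + (10 + 30976 + 2112)² - 1056) - 102 = (-3 + 30976 + 33098² - 1056) - 102 = (-3 + 30976 + 1095477604 - 1056) - 102 = 1095507521 - 102 = 1095507419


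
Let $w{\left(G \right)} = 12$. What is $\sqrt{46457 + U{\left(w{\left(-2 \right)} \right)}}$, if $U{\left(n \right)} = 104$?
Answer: $\sqrt{46561} \approx 215.78$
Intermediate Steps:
$\sqrt{46457 + U{\left(w{\left(-2 \right)} \right)}} = \sqrt{46457 + 104} = \sqrt{46561}$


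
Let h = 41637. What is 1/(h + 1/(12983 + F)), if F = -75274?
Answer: 62291/2593610366 ≈ 2.4017e-5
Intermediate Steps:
1/(h + 1/(12983 + F)) = 1/(41637 + 1/(12983 - 75274)) = 1/(41637 + 1/(-62291)) = 1/(41637 - 1/62291) = 1/(2593610366/62291) = 62291/2593610366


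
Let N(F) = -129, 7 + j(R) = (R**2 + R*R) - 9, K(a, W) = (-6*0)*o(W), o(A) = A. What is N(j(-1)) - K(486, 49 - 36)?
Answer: -129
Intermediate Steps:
K(a, W) = 0 (K(a, W) = (-6*0)*W = 0*W = 0)
j(R) = -16 + 2*R**2 (j(R) = -7 + ((R**2 + R*R) - 9) = -7 + ((R**2 + R**2) - 9) = -7 + (2*R**2 - 9) = -7 + (-9 + 2*R**2) = -16 + 2*R**2)
N(j(-1)) - K(486, 49 - 36) = -129 - 1*0 = -129 + 0 = -129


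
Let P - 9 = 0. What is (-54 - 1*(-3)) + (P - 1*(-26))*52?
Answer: 1769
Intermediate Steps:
P = 9 (P = 9 + 0 = 9)
(-54 - 1*(-3)) + (P - 1*(-26))*52 = (-54 - 1*(-3)) + (9 - 1*(-26))*52 = (-54 + 3) + (9 + 26)*52 = -51 + 35*52 = -51 + 1820 = 1769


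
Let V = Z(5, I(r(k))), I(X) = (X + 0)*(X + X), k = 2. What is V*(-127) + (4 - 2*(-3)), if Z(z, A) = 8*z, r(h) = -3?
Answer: -5070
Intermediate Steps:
I(X) = 2*X² (I(X) = X*(2*X) = 2*X²)
V = 40 (V = 8*5 = 40)
V*(-127) + (4 - 2*(-3)) = 40*(-127) + (4 - 2*(-3)) = -5080 + (4 + 6) = -5080 + 10 = -5070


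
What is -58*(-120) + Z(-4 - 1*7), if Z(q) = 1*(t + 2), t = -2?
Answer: 6960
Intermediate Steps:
Z(q) = 0 (Z(q) = 1*(-2 + 2) = 1*0 = 0)
-58*(-120) + Z(-4 - 1*7) = -58*(-120) + 0 = 6960 + 0 = 6960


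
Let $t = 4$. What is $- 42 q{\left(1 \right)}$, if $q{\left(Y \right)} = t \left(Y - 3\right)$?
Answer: $336$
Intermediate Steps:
$q{\left(Y \right)} = -12 + 4 Y$ ($q{\left(Y \right)} = 4 \left(Y - 3\right) = 4 \left(-3 + Y\right) = -12 + 4 Y$)
$- 42 q{\left(1 \right)} = - 42 \left(-12 + 4 \cdot 1\right) = - 42 \left(-12 + 4\right) = \left(-42\right) \left(-8\right) = 336$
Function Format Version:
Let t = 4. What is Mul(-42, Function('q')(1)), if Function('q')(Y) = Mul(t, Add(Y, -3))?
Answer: 336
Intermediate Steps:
Function('q')(Y) = Add(-12, Mul(4, Y)) (Function('q')(Y) = Mul(4, Add(Y, -3)) = Mul(4, Add(-3, Y)) = Add(-12, Mul(4, Y)))
Mul(-42, Function('q')(1)) = Mul(-42, Add(-12, Mul(4, 1))) = Mul(-42, Add(-12, 4)) = Mul(-42, -8) = 336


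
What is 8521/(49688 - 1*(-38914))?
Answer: 8521/88602 ≈ 0.096172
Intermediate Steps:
8521/(49688 - 1*(-38914)) = 8521/(49688 + 38914) = 8521/88602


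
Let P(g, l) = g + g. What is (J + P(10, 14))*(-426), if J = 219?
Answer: -101814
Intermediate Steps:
P(g, l) = 2*g
(J + P(10, 14))*(-426) = (219 + 2*10)*(-426) = (219 + 20)*(-426) = 239*(-426) = -101814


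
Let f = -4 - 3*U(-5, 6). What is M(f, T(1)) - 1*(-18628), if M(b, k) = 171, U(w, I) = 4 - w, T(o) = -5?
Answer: 18799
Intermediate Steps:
f = -31 (f = -4 - 3*(4 - 1*(-5)) = -4 - 3*(4 + 5) = -4 - 3*9 = -4 - 27 = -31)
M(f, T(1)) - 1*(-18628) = 171 - 1*(-18628) = 171 + 18628 = 18799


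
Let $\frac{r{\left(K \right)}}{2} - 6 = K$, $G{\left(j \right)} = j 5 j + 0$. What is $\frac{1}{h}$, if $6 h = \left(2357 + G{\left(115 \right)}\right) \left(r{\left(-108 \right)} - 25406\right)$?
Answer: $- \frac{3}{876912010} \approx -3.4211 \cdot 10^{-9}$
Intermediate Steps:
$G{\left(j \right)} = 5 j^{2}$ ($G{\left(j \right)} = 5 j j + 0 = 5 j^{2} + 0 = 5 j^{2}$)
$r{\left(K \right)} = 12 + 2 K$
$h = - \frac{876912010}{3}$ ($h = \frac{\left(2357 + 5 \cdot 115^{2}\right) \left(\left(12 + 2 \left(-108\right)\right) - 25406\right)}{6} = \frac{\left(2357 + 5 \cdot 13225\right) \left(\left(12 - 216\right) - 25406\right)}{6} = \frac{\left(2357 + 66125\right) \left(-204 - 25406\right)}{6} = \frac{68482 \left(-25610\right)}{6} = \frac{1}{6} \left(-1753824020\right) = - \frac{876912010}{3} \approx -2.923 \cdot 10^{8}$)
$\frac{1}{h} = \frac{1}{- \frac{876912010}{3}} = - \frac{3}{876912010}$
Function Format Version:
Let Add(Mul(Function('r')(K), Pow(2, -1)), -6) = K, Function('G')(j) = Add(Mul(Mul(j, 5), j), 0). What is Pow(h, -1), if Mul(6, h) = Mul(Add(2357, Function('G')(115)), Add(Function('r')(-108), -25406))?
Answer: Rational(-3, 876912010) ≈ -3.4211e-9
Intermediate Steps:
Function('G')(j) = Mul(5, Pow(j, 2)) (Function('G')(j) = Add(Mul(Mul(5, j), j), 0) = Add(Mul(5, Pow(j, 2)), 0) = Mul(5, Pow(j, 2)))
Function('r')(K) = Add(12, Mul(2, K))
h = Rational(-876912010, 3) (h = Mul(Rational(1, 6), Mul(Add(2357, Mul(5, Pow(115, 2))), Add(Add(12, Mul(2, -108)), -25406))) = Mul(Rational(1, 6), Mul(Add(2357, Mul(5, 13225)), Add(Add(12, -216), -25406))) = Mul(Rational(1, 6), Mul(Add(2357, 66125), Add(-204, -25406))) = Mul(Rational(1, 6), Mul(68482, -25610)) = Mul(Rational(1, 6), -1753824020) = Rational(-876912010, 3) ≈ -2.9230e+8)
Pow(h, -1) = Pow(Rational(-876912010, 3), -1) = Rational(-3, 876912010)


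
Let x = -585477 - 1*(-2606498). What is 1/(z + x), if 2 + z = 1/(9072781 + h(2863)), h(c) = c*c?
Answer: 17269550/34902088671451 ≈ 4.9480e-7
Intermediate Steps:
h(c) = c²
z = -34539099/17269550 (z = -2 + 1/(9072781 + 2863²) = -2 + 1/(9072781 + 8196769) = -2 + 1/17269550 = -34539099/17269550 ≈ -2.0000)
x = 2021021 (x = -585477 + 2606498 = 2021021)
1/(z + x) = 1/(-34539099/17269550 + 2021021) = 1/(34902088671451/17269550) = 17269550/34902088671451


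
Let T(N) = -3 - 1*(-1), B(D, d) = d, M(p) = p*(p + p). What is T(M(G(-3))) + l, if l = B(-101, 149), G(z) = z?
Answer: 147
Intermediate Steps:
M(p) = 2*p**2 (M(p) = p*(2*p) = 2*p**2)
l = 149
T(N) = -2 (T(N) = -3 + 1 = -2)
T(M(G(-3))) + l = -2 + 149 = 147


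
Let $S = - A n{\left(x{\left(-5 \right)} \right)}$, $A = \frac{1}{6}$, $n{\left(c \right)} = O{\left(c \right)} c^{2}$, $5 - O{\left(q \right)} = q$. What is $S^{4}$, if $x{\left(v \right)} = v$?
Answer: $\frac{244140625}{81} \approx 3.0141 \cdot 10^{6}$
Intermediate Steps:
$O{\left(q \right)} = 5 - q$
$n{\left(c \right)} = c^{2} \left(5 - c\right)$ ($n{\left(c \right)} = \left(5 - c\right) c^{2} = c^{2} \left(5 - c\right)$)
$A = \frac{1}{6} \approx 0.16667$
$S = - \frac{125}{3}$ ($S = \left(-1\right) \frac{1}{6} \left(-5\right)^{2} \left(5 - -5\right) = - \frac{25 \left(5 + 5\right)}{6} = - \frac{25 \cdot 10}{6} = \left(- \frac{1}{6}\right) 250 = - \frac{125}{3} \approx -41.667$)
$S^{4} = \left(- \frac{125}{3}\right)^{4} = \frac{244140625}{81}$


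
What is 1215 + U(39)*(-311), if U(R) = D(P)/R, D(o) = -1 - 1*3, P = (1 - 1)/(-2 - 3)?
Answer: 48629/39 ≈ 1246.9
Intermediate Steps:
P = 0 (P = 0/(-5) = 0*(-1/5) = 0)
D(o) = -4 (D(o) = -1 - 3 = -4)
U(R) = -4/R
1215 + U(39)*(-311) = 1215 - 4/39*(-311) = 1215 + 1244/39 = 48629/39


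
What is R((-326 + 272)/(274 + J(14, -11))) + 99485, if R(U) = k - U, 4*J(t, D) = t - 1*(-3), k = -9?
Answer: 36905668/371 ≈ 99476.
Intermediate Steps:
J(t, D) = ¾ + t/4 (J(t, D) = (t - 1*(-3))/4 = (t + 3)/4 = (3 + t)/4 = ¾ + t/4)
R(U) = -9 - U
R((-326 + 272)/(274 + J(14, -11))) + 99485 = (-9 - (-326 + 272)/(274 + (¾ + (¼)*14))) + 99485 = (-9 - (-54)/(274 + (¾ + 7/2))) + 99485 = (-9 - (-54)/(274 + 17/4)) + 99485 = (-9 - (-54)/1113/4) + 99485 = (-9 - (-54)*4/1113) + 99485 = (-9 - 1*(-72/371)) + 99485 = (-9 + 72/371) + 99485 = -3267/371 + 99485 = 36905668/371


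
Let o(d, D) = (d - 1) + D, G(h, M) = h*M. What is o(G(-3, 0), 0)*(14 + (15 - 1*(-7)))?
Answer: -36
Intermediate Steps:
G(h, M) = M*h
o(d, D) = -1 + D + d (o(d, D) = (-1 + d) + D = -1 + D + d)
o(G(-3, 0), 0)*(14 + (15 - 1*(-7))) = (-1 + 0 + 0*(-3))*(14 + (15 - 1*(-7))) = (-1 + 0 + 0)*(14 + (15 + 7)) = -(14 + 22) = -1*36 = -36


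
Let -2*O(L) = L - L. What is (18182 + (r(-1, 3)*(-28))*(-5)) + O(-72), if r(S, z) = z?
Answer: 18602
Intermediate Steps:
O(L) = 0 (O(L) = -(L - L)/2 = -½*0 = 0)
(18182 + (r(-1, 3)*(-28))*(-5)) + O(-72) = (18182 + (3*(-28))*(-5)) + 0 = (18182 - 84*(-5)) + 0 = (18182 + 420) + 0 = 18602 + 0 = 18602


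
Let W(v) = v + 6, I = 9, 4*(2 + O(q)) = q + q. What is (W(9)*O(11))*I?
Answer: 945/2 ≈ 472.50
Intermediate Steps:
O(q) = -2 + q/2 (O(q) = -2 + (q + q)/4 = -2 + (2*q)/4 = -2 + q/2)
W(v) = 6 + v
(W(9)*O(11))*I = ((6 + 9)*(-2 + (½)*11))*9 = (15*(-2 + 11/2))*9 = (15*(7/2))*9 = (105/2)*9 = 945/2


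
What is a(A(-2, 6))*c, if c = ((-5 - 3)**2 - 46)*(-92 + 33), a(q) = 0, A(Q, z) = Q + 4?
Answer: 0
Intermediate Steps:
A(Q, z) = 4 + Q
c = -1062 (c = ((-8)**2 - 46)*(-59) = (64 - 46)*(-59) = 18*(-59) = -1062)
a(A(-2, 6))*c = 0*(-1062) = 0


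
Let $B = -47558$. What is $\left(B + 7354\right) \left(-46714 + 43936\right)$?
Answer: $111686712$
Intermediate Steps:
$\left(B + 7354\right) \left(-46714 + 43936\right) = \left(-47558 + 7354\right) \left(-46714 + 43936\right) = \left(-40204\right) \left(-2778\right) = 111686712$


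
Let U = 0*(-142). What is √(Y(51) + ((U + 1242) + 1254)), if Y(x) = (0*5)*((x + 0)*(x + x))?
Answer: 8*√39 ≈ 49.960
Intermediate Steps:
U = 0
Y(x) = 0 (Y(x) = 0*(x*(2*x)) = 0*(2*x²) = 0)
√(Y(51) + ((U + 1242) + 1254)) = √(0 + ((0 + 1242) + 1254)) = √(0 + (1242 + 1254)) = √(0 + 2496) = √2496 = 8*√39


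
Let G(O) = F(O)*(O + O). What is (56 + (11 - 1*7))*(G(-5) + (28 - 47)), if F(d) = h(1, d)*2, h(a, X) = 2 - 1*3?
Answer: 60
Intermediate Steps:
h(a, X) = -1 (h(a, X) = 2 - 3 = -1)
F(d) = -2 (F(d) = -1*2 = -2)
G(O) = -4*O (G(O) = -2*(O + O) = -4*O)
(56 + (11 - 1*7))*(G(-5) + (28 - 47)) = (56 + (11 - 1*7))*(-4*(-5) + (28 - 47)) = (56 + (11 - 7))*(20 - 19) = (56 + 4)*1 = 60*1 = 60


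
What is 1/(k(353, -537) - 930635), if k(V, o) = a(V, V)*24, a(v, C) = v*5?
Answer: -1/888275 ≈ -1.1258e-6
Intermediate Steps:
a(v, C) = 5*v
k(V, o) = 120*V (k(V, o) = (5*V)*24 = 120*V)
1/(k(353, -537) - 930635) = 1/(120*353 - 930635) = 1/(42360 - 930635) = 1/(-888275) = -1/888275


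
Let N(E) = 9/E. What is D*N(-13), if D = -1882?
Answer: 16938/13 ≈ 1302.9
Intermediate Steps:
D*N(-13) = -16938/(-13) = -16938*(-1)/13 = -1882*(-9/13) = 16938/13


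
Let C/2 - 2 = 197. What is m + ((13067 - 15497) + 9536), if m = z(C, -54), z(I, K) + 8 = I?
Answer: 7496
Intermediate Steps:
C = 398 (C = 4 + 2*197 = 4 + 394 = 398)
z(I, K) = -8 + I
m = 390 (m = -8 + 398 = 390)
m + ((13067 - 15497) + 9536) = 390 + ((13067 - 15497) + 9536) = 390 + (-2430 + 9536) = 390 + 7106 = 7496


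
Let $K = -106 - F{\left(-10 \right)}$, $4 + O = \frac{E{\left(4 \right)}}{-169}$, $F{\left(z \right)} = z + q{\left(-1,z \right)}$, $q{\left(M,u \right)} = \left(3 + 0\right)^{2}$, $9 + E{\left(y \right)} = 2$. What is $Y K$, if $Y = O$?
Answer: $\frac{70245}{169} \approx 415.65$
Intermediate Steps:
$E{\left(y \right)} = -7$ ($E{\left(y \right)} = -9 + 2 = -7$)
$q{\left(M,u \right)} = 9$ ($q{\left(M,u \right)} = 3^{2} = 9$)
$F{\left(z \right)} = 9 + z$ ($F{\left(z \right)} = z + 9 = 9 + z$)
$O = - \frac{669}{169}$ ($O = -4 - \frac{7}{-169} = -4 - - \frac{7}{169} = -4 + \frac{7}{169} = - \frac{669}{169} \approx -3.9586$)
$Y = - \frac{669}{169} \approx -3.9586$
$K = -105$ ($K = -106 - \left(9 - 10\right) = -106 - -1 = -106 + 1 = -105$)
$Y K = \left(- \frac{669}{169}\right) \left(-105\right) = \frac{70245}{169}$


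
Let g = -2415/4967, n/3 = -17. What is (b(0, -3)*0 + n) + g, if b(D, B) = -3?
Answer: -255732/4967 ≈ -51.486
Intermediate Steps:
n = -51 (n = 3*(-17) = -51)
g = -2415/4967 (g = -2415*1/4967 = -2415/4967 ≈ -0.48621)
(b(0, -3)*0 + n) + g = (-3*0 - 51) - 2415/4967 = (0 - 51) - 2415/4967 = -51 - 2415/4967 = -255732/4967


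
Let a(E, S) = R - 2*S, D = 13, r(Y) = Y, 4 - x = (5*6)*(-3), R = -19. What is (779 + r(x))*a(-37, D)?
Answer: -39285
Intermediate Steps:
x = 94 (x = 4 - 5*6*(-3) = 4 - 30*(-3) = 4 - 1*(-90) = 4 + 90 = 94)
a(E, S) = -19 - 2*S
(779 + r(x))*a(-37, D) = (779 + 94)*(-19 - 2*13) = 873*(-19 - 26) = 873*(-45) = -39285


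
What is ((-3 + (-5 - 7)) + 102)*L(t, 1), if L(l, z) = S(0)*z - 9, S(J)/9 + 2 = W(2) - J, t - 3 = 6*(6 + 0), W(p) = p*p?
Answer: 783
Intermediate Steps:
W(p) = p**2
t = 39 (t = 3 + 6*(6 + 0) = 3 + 6*6 = 3 + 36 = 39)
S(J) = 18 - 9*J (S(J) = -18 + 9*(2**2 - J) = -18 + 9*(4 - J) = -18 + (36 - 9*J) = 18 - 9*J)
L(l, z) = -9 + 18*z (L(l, z) = (18 - 9*0)*z - 9 = (18 + 0)*z - 9 = 18*z - 9 = -9 + 18*z)
((-3 + (-5 - 7)) + 102)*L(t, 1) = ((-3 + (-5 - 7)) + 102)*(-9 + 18*1) = ((-3 - 12) + 102)*(-9 + 18) = (-15 + 102)*9 = 87*9 = 783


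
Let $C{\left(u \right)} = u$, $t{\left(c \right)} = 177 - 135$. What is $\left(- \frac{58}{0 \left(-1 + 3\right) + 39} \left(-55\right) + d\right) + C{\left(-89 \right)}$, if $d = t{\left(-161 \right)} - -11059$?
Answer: $\frac{432658}{39} \approx 11094.0$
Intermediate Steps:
$t{\left(c \right)} = 42$
$d = 11101$ ($d = 42 - -11059 = 42 + 11059 = 11101$)
$\left(- \frac{58}{0 \left(-1 + 3\right) + 39} \left(-55\right) + d\right) + C{\left(-89 \right)} = \left(- \frac{58}{0 \left(-1 + 3\right) + 39} \left(-55\right) + 11101\right) - 89 = \left(- \frac{58}{0 \cdot 2 + 39} \left(-55\right) + 11101\right) - 89 = \left(- \frac{58}{0 + 39} \left(-55\right) + 11101\right) - 89 = \left(- \frac{58}{39} \left(-55\right) + 11101\right) - 89 = \left(\left(-58\right) \frac{1}{39} \left(-55\right) + 11101\right) - 89 = \left(\left(- \frac{58}{39}\right) \left(-55\right) + 11101\right) - 89 = \left(\frac{3190}{39} + 11101\right) - 89 = \frac{436129}{39} - 89 = \frac{432658}{39}$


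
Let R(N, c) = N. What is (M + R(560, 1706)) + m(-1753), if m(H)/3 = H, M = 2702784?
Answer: 2698085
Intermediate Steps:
m(H) = 3*H
(M + R(560, 1706)) + m(-1753) = (2702784 + 560) + 3*(-1753) = 2703344 - 5259 = 2698085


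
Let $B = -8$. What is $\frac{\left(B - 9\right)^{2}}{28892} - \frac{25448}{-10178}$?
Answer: $\frac{369092529}{147031388} \approx 2.5103$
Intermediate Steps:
$\frac{\left(B - 9\right)^{2}}{28892} - \frac{25448}{-10178} = \frac{\left(-8 - 9\right)^{2}}{28892} - \frac{25448}{-10178} = \left(-17\right)^{2} \cdot \frac{1}{28892} - - \frac{12724}{5089} = 289 \cdot \frac{1}{28892} + \frac{12724}{5089} = \frac{289}{28892} + \frac{12724}{5089} = \frac{369092529}{147031388}$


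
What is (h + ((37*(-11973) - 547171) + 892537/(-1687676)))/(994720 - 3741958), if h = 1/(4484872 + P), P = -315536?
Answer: 1741834354344434287/4832727013232684592 ≈ 0.36042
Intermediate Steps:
P = -315536 (P = -6068*52 = -315536)
h = 1/4169336 (h = 1/(4484872 - 315536) = 1/4169336 ≈ 2.3985e-7)
(h + ((37*(-11973) - 547171) + 892537/(-1687676)))/(994720 - 3741958) = (1/4169336 + ((37*(-11973) - 547171) + 892537/(-1687676)))/(994720 - 3741958) = (1/4169336 + ((-443001 - 547171) + 892537*(-1/1687676)))/(-2747238) = (1/4169336 + (-990172 - 892537/1687676))*(-1/2747238) = (1/4169336 - 1671090412809/1687676)*(-1/2747238) = -1741834354344434287/1759122075784*(-1/2747238) = 1741834354344434287/4832727013232684592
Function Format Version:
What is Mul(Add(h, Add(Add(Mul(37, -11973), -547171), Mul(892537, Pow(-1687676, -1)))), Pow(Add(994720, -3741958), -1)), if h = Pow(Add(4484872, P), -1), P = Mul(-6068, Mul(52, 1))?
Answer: Rational(1741834354344434287, 4832727013232684592) ≈ 0.36042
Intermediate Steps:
P = -315536 (P = Mul(-6068, 52) = -315536)
h = Rational(1, 4169336) (h = Pow(Add(4484872, -315536), -1) = Pow(4169336, -1) = Rational(1, 4169336) ≈ 2.3985e-7)
Mul(Add(h, Add(Add(Mul(37, -11973), -547171), Mul(892537, Pow(-1687676, -1)))), Pow(Add(994720, -3741958), -1)) = Mul(Add(Rational(1, 4169336), Add(Add(Mul(37, -11973), -547171), Mul(892537, Pow(-1687676, -1)))), Pow(Add(994720, -3741958), -1)) = Mul(Add(Rational(1, 4169336), Add(Add(-443001, -547171), Mul(892537, Rational(-1, 1687676)))), Pow(-2747238, -1)) = Mul(Add(Rational(1, 4169336), Add(-990172, Rational(-892537, 1687676))), Rational(-1, 2747238)) = Mul(Add(Rational(1, 4169336), Rational(-1671090412809, 1687676)), Rational(-1, 2747238)) = Mul(Rational(-1741834354344434287, 1759122075784), Rational(-1, 2747238)) = Rational(1741834354344434287, 4832727013232684592)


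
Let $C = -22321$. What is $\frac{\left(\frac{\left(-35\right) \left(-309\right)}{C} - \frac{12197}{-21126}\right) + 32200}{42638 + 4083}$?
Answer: $\frac{15184064732747}{22031448550566} \approx 0.6892$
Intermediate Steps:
$\frac{\left(\frac{\left(-35\right) \left(-309\right)}{C} - \frac{12197}{-21126}\right) + 32200}{42638 + 4083} = \frac{\left(\frac{\left(-35\right) \left(-309\right)}{-22321} - \frac{12197}{-21126}\right) + 32200}{42638 + 4083} = \frac{\left(10815 \left(- \frac{1}{22321}\right) - - \frac{12197}{21126}\right) + 32200}{46721} = \left(\left(- \frac{10815}{22321} + \frac{12197}{21126}\right) + 32200\right) \frac{1}{46721} = \left(\frac{43771547}{471553446} + 32200\right) \frac{1}{46721} = \frac{15184064732747}{471553446} \cdot \frac{1}{46721} = \frac{15184064732747}{22031448550566}$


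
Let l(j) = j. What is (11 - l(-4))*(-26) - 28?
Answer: -418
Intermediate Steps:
(11 - l(-4))*(-26) - 28 = (11 - 1*(-4))*(-26) - 28 = (11 + 4)*(-26) - 28 = 15*(-26) - 28 = -390 - 28 = -418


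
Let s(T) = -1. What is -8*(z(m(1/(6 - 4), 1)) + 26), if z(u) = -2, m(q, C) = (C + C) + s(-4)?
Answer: -192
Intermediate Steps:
m(q, C) = -1 + 2*C (m(q, C) = (C + C) - 1 = 2*C - 1 = -1 + 2*C)
-8*(z(m(1/(6 - 4), 1)) + 26) = -8*(-2 + 26) = -8*24 = -192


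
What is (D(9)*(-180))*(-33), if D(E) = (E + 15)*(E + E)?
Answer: 2566080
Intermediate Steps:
D(E) = 2*E*(15 + E) (D(E) = (15 + E)*(2*E) = 2*E*(15 + E))
(D(9)*(-180))*(-33) = ((2*9*(15 + 9))*(-180))*(-33) = ((2*9*24)*(-180))*(-33) = (432*(-180))*(-33) = -77760*(-33) = 2566080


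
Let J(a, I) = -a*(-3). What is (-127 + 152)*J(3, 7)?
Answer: 225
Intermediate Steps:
J(a, I) = 3*a
(-127 + 152)*J(3, 7) = (-127 + 152)*(3*3) = 25*9 = 225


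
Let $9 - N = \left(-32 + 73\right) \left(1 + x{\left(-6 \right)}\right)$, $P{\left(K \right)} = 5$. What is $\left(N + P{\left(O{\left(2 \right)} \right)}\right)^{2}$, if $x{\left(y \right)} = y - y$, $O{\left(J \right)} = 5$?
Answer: $729$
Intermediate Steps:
$x{\left(y \right)} = 0$
$N = -32$ ($N = 9 - \left(-32 + 73\right) \left(1 + 0\right) = 9 - 41 \cdot 1 = 9 - 41 = -32$)
$\left(N + P{\left(O{\left(2 \right)} \right)}\right)^{2} = \left(-32 + 5\right)^{2} = \left(-27\right)^{2} = 729$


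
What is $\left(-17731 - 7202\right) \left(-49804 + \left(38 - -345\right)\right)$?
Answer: $1232213793$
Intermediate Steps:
$\left(-17731 - 7202\right) \left(-49804 + \left(38 - -345\right)\right) = - 24933 \left(-49804 + \left(38 + 345\right)\right) = - 24933 \left(-49804 + 383\right) = \left(-24933\right) \left(-49421\right) = 1232213793$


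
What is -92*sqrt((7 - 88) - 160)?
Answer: -92*I*sqrt(241) ≈ -1428.2*I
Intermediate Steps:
-92*sqrt((7 - 88) - 160) = -92*sqrt(-81 - 160) = -92*I*sqrt(241)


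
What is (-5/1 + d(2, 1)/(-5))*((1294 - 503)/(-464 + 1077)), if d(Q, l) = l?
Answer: -20566/3065 ≈ -6.7100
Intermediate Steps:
(-5/1 + d(2, 1)/(-5))*((1294 - 503)/(-464 + 1077)) = (-5/1 + 1/(-5))*((1294 - 503)/(-464 + 1077)) = (-5/1 + 1*(-⅕))*(791/613) = (-5*1 - ⅕)*(791*(1/613)) = (-5 - ⅕)*(791/613) = -26/5*791/613 = -20566/3065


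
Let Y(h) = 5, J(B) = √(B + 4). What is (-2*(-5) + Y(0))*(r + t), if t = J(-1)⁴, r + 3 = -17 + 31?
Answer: 300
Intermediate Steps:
J(B) = √(4 + B)
r = 11 (r = -3 + (-17 + 31) = -3 + 14 = 11)
t = 9 (t = (√(4 - 1))⁴ = (√3)⁴ = 9)
(-2*(-5) + Y(0))*(r + t) = (-2*(-5) + 5)*(11 + 9) = (10 + 5)*20 = 15*20 = 300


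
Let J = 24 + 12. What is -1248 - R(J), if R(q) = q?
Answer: -1284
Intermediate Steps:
J = 36
-1248 - R(J) = -1248 - 1*36 = -1248 - 36 = -1284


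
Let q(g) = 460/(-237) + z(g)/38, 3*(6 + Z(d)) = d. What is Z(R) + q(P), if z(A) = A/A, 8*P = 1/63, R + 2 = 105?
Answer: 79309/3002 ≈ 26.419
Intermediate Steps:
R = 103 (R = -2 + 105 = 103)
Z(d) = -6 + d/3
P = 1/504 (P = (⅛)/63 = (⅛)*(1/63) = 1/504 ≈ 0.0019841)
z(A) = 1
q(g) = -17243/9006 (q(g) = 460/(-237) + 1/38 = 460*(-1/237) + 1*(1/38) = -460/237 + 1/38 = -17243/9006)
Z(R) + q(P) = (-6 + (⅓)*103) - 17243/9006 = (-6 + 103/3) - 17243/9006 = 85/3 - 17243/9006 = 79309/3002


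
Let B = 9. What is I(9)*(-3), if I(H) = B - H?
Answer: 0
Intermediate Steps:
I(H) = 9 - H
I(9)*(-3) = (9 - 1*9)*(-3) = (9 - 9)*(-3) = 0*(-3) = 0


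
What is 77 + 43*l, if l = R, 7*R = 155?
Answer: 7204/7 ≈ 1029.1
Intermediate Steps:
R = 155/7 (R = (⅐)*155 = 155/7 ≈ 22.143)
l = 155/7 ≈ 22.143
77 + 43*l = 77 + 43*(155/7) = 77 + 6665/7 = 7204/7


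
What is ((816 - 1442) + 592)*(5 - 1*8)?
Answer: 102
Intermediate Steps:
((816 - 1442) + 592)*(5 - 1*8) = (-626 + 592)*(5 - 8) = -34*(-3) = 102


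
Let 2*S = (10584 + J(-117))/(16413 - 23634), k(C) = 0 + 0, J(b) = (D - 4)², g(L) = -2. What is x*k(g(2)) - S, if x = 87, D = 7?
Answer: 3531/4814 ≈ 0.73349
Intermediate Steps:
J(b) = 9 (J(b) = (7 - 4)² = 3² = 9)
k(C) = 0
S = -3531/4814 (S = ((10584 + 9)/(16413 - 23634))/2 = (10593/(-7221))/2 = (10593*(-1/7221))/2 = (½)*(-3531/2407) = -3531/4814 ≈ -0.73349)
x*k(g(2)) - S = 87*0 - 1*(-3531/4814) = 0 + 3531/4814 = 3531/4814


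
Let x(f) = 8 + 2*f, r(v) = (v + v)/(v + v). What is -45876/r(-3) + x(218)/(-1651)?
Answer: -75741720/1651 ≈ -45876.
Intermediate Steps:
r(v) = 1 (r(v) = (2*v)/((2*v)) = (2*v)*(1/(2*v)) = 1)
-45876/r(-3) + x(218)/(-1651) = -45876/1 + (8 + 2*218)/(-1651) = -45876*1 + (8 + 436)*(-1/1651) = -45876 + 444*(-1/1651) = -45876 - 444/1651 = -75741720/1651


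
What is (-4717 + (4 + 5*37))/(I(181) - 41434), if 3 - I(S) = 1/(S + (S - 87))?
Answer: 622600/5696763 ≈ 0.10929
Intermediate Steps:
I(S) = 3 - 1/(-87 + 2*S) (I(S) = 3 - 1/(S + (S - 87)) = 3 - 1/(S + (-87 + S)) = 3 - 1/(-87 + 2*S))
(-4717 + (4 + 5*37))/(I(181) - 41434) = (-4717 + (4 + 5*37))/(2*(-131 + 3*181)/(-87 + 2*181) - 41434) = (-4717 + (4 + 185))/(2*(-131 + 543)/(-87 + 362) - 41434) = (-4717 + 189)/(2*412/275 - 41434) = -4528/(2*(1/275)*412 - 41434) = -4528/(824/275 - 41434) = -4528/(-11393526/275) = -4528*(-275/11393526) = 622600/5696763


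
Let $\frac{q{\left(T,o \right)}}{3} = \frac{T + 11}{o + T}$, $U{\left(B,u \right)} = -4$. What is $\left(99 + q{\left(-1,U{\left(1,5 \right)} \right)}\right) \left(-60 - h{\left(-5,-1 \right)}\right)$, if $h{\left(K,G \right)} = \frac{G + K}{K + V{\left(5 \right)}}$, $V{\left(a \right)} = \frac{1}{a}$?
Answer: $- \frac{22785}{4} \approx -5696.3$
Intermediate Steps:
$q{\left(T,o \right)} = \frac{3 \left(11 + T\right)}{T + o}$ ($q{\left(T,o \right)} = 3 \frac{T + 11}{o + T} = 3 \frac{11 + T}{T + o} = \frac{3 \left(11 + T\right)}{T + o}$)
$h{\left(K,G \right)} = \frac{G + K}{\frac{1}{5} + K}$ ($h{\left(K,G \right)} = \frac{G + K}{K + \frac{1}{5}} = \frac{G + K}{\frac{1}{5} + K}$)
$\left(99 + q{\left(-1,U{\left(1,5 \right)} \right)}\right) \left(-60 - h{\left(-5,-1 \right)}\right) = \left(99 + \frac{3 \left(11 - 1\right)}{-1 - 4}\right) \left(-60 - \frac{5 \left(-1 - 5\right)}{1 + 5 \left(-5\right)}\right) = \left(99 + 3 \frac{1}{-5} \cdot 10\right) \left(-60 - 5 \frac{1}{1 - 25} \left(-6\right)\right) = \left(99 + 3 \left(- \frac{1}{5}\right) 10\right) \left(-60 - 5 \frac{1}{-24} \left(-6\right)\right) = \left(99 - 6\right) \left(-60 - 5 \left(- \frac{1}{24}\right) \left(-6\right)\right) = 93 \left(-60 - \frac{5}{4}\right) = 93 \left(- \frac{245}{4}\right) = - \frac{22785}{4}$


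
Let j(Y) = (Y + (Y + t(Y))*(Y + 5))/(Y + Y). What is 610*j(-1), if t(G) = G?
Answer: 2745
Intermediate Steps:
j(Y) = (Y + 2*Y*(5 + Y))/(2*Y) (j(Y) = (Y + (Y + Y)*(Y + 5))/(Y + Y) = (Y + (2*Y)*(5 + Y))/((2*Y)) = (Y + 2*Y*(5 + Y))*(1/(2*Y)) = (Y + 2*Y*(5 + Y))/(2*Y))
610*j(-1) = 610*(11/2 - 1) = 610*(9/2) = 2745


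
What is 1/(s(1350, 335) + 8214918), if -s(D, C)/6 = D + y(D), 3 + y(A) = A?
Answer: 1/8198736 ≈ 1.2197e-7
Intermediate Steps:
y(A) = -3 + A
s(D, C) = 18 - 12*D (s(D, C) = -6*(D + (-3 + D)) = -6*(-3 + 2*D) = 18 - 12*D)
1/(s(1350, 335) + 8214918) = 1/((18 - 12*1350) + 8214918) = 1/((18 - 16200) + 8214918) = 1/(-16182 + 8214918) = 1/8198736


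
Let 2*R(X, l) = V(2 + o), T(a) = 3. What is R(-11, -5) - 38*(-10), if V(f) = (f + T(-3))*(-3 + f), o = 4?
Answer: 787/2 ≈ 393.50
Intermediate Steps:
V(f) = (-3 + f)*(3 + f) (V(f) = (f + 3)*(-3 + f) = (3 + f)*(-3 + f) = (-3 + f)*(3 + f))
R(X, l) = 27/2 (R(X, l) = (-9 + (2 + 4)²)/2 = (-9 + 6²)/2 = (-9 + 36)/2 = (½)*27 = 27/2)
R(-11, -5) - 38*(-10) = 27/2 - 38*(-10) = 27/2 + 380 = 787/2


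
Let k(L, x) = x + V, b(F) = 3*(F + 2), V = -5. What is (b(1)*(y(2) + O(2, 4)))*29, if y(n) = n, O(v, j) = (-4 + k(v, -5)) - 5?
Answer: -4437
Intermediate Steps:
b(F) = 6 + 3*F (b(F) = 3*(2 + F) = 6 + 3*F)
k(L, x) = -5 + x (k(L, x) = x - 5 = -5 + x)
O(v, j) = -19 (O(v, j) = (-4 + (-5 - 5)) - 5 = (-4 - 10) - 5 = -14 - 5 = -19)
(b(1)*(y(2) + O(2, 4)))*29 = ((6 + 3*1)*(2 - 19))*29 = ((6 + 3)*(-17))*29 = (9*(-17))*29 = -153*29 = -4437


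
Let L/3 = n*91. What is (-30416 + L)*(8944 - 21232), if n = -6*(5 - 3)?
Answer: 414007296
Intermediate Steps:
n = -12 (n = -6*2 = -12)
L = -3276 (L = 3*(-12*91) = 3*(-1092) = -3276)
(-30416 + L)*(8944 - 21232) = (-30416 - 3276)*(8944 - 21232) = -33692*(-12288) = 414007296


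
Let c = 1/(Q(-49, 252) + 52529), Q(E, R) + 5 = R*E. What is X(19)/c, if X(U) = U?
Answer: 763344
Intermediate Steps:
Q(E, R) = -5 + E*R (Q(E, R) = -5 + R*E = -5 + E*R)
c = 1/40176 (c = 1/((-5 - 49*252) + 52529) = 1/((-5 - 12348) + 52529) = 1/(-12353 + 52529) = 1/40176 ≈ 2.4890e-5)
X(19)/c = 19/(1/40176) = 19*40176 = 763344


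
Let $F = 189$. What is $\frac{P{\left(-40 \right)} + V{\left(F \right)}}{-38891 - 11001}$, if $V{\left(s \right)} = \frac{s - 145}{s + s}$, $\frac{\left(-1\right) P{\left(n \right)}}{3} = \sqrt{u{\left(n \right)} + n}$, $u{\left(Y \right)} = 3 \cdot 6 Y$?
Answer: $- \frac{11}{4714794} + \frac{3 i \sqrt{190}}{24946} \approx -2.3331 \cdot 10^{-6} + 0.0016577 i$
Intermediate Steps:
$u{\left(Y \right)} = 18 Y$
$P{\left(n \right)} = - 3 \sqrt{19} \sqrt{n}$ ($P{\left(n \right)} = - 3 \sqrt{18 n + n} = - 3 \sqrt{19 n} = - 3 \sqrt{19} \sqrt{n}$)
$V{\left(s \right)} = \frac{-145 + s}{2 s}$
$\frac{P{\left(-40 \right)} + V{\left(F \right)}}{-38891 - 11001} = \frac{- 3 \sqrt{19} \sqrt{-40} + \frac{-145 + 189}{2 \cdot 189}}{-38891 - 11001} = \frac{- 3 \sqrt{19} \cdot 2 i \sqrt{10} + \frac{1}{2} \cdot \frac{1}{189} \cdot 44}{-49892} = \left(- 6 i \sqrt{190} + \frac{22}{189}\right) \left(- \frac{1}{49892}\right) = \left(\frac{22}{189} - 6 i \sqrt{190}\right) \left(- \frac{1}{49892}\right) = - \frac{11}{4714794} + \frac{3 i \sqrt{190}}{24946}$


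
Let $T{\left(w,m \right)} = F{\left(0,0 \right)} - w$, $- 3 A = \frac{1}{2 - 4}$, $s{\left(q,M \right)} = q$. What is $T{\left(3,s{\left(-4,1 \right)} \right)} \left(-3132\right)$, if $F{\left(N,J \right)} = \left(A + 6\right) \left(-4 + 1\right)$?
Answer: $67338$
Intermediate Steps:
$A = \frac{1}{6}$ ($A = - \frac{1}{3 \left(2 - 4\right)} = - \frac{1}{3 \left(-2\right)} = \left(- \frac{1}{3}\right) \left(- \frac{1}{2}\right) = \frac{1}{6} \approx 0.16667$)
$F{\left(N,J \right)} = - \frac{37}{2}$ ($F{\left(N,J \right)} = \left(\frac{1}{6} + 6\right) \left(-4 + 1\right) = \frac{37}{6} \left(-3\right) = - \frac{37}{2}$)
$T{\left(w,m \right)} = - \frac{37}{2} - w$
$T{\left(3,s{\left(-4,1 \right)} \right)} \left(-3132\right) = \left(- \frac{37}{2} - 3\right) \left(-3132\right) = \left(- \frac{43}{2}\right) \left(-3132\right) = 67338$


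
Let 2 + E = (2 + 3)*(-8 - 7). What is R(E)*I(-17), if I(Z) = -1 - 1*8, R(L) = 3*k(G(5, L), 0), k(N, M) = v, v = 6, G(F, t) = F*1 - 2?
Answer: -162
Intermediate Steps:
G(F, t) = -2 + F (G(F, t) = F - 2 = -2 + F)
k(N, M) = 6
E = -77 (E = -2 + (2 + 3)*(-8 - 7) = -2 + 5*(-15) = -2 - 75 = -77)
R(L) = 18 (R(L) = 3*6 = 18)
I(Z) = -9 (I(Z) = -1 - 8 = -9)
R(E)*I(-17) = 18*(-9) = -162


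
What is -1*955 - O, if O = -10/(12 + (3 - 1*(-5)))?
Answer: -1909/2 ≈ -954.50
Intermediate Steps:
O = -1/2 (O = -10/(12 + (3 + 5)) = -10/(12 + 8) = -10/20 = -10*1/20 = -1/2 ≈ -0.50000)
-1*955 - O = -1*955 - 1*(-1/2) = -955 + 1/2 = -1909/2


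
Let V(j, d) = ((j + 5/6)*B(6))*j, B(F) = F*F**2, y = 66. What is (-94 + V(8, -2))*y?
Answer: 1001220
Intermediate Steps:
B(F) = F**3
V(j, d) = j*(180 + 216*j) (V(j, d) = ((j + 5/6)*6**3)*j = ((j + 5*(1/6))*216)*j = ((j + 5/6)*216)*j = ((5/6 + j)*216)*j = (180 + 216*j)*j = j*(180 + 216*j))
(-94 + V(8, -2))*y = (-94 + 36*8*(5 + 6*8))*66 = (-94 + 36*8*(5 + 48))*66 = (-94 + 36*8*53)*66 = (-94 + 15264)*66 = 15170*66 = 1001220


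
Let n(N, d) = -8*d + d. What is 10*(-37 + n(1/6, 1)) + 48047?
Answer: 47607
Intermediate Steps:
n(N, d) = -7*d
10*(-37 + n(1/6, 1)) + 48047 = 10*(-37 - 7*1) + 48047 = 10*(-37 - 7) + 48047 = 10*(-44) + 48047 = -440 + 48047 = 47607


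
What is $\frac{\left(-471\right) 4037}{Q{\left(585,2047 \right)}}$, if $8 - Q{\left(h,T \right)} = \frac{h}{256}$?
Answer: $- \frac{44251392}{133} \approx -3.3272 \cdot 10^{5}$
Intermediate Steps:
$Q{\left(h,T \right)} = 8 - \frac{h}{256}$
$\frac{\left(-471\right) 4037}{Q{\left(585,2047 \right)}} = \frac{\left(-471\right) 4037}{8 - \frac{585}{256}} = - \frac{1901427}{8 - \frac{585}{256}} = - \frac{1901427}{\frac{1463}{256}} = \left(-1901427\right) \frac{256}{1463} = - \frac{44251392}{133}$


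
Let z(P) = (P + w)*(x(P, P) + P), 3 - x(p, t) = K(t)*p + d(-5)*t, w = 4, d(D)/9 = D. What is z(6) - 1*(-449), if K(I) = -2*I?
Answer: 3959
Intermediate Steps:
d(D) = 9*D
x(p, t) = 3 + 45*t + 2*p*t (x(p, t) = 3 - ((-2*t)*p + (9*(-5))*t) = 3 - (-2*p*t - 45*t) = 3 - (-45*t - 2*p*t) = 3 + (45*t + 2*p*t) = 3 + 45*t + 2*p*t)
z(P) = (4 + P)*(3 + 2*P² + 46*P) (z(P) = (P + 4)*((3 + 45*P + 2*P*P) + P) = (4 + P)*((3 + 45*P + 2*P²) + P) = (4 + P)*((3 + 2*P² + 45*P) + P) = (4 + P)*(3 + 2*P² + 46*P))
z(6) - 1*(-449) = (12 + 2*6³ + 54*6² + 187*6) - 1*(-449) = (12 + 2*216 + 54*36 + 1122) + 449 = (12 + 432 + 1944 + 1122) + 449 = 3510 + 449 = 3959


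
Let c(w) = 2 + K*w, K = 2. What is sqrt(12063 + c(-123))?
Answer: sqrt(11819) ≈ 108.72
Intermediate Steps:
c(w) = 2 + 2*w
sqrt(12063 + c(-123)) = sqrt(12063 + (2 + 2*(-123))) = sqrt(12063 + (2 - 246)) = sqrt(12063 - 244) = sqrt(11819)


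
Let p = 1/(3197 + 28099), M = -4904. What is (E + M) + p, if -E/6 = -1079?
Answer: 49134721/31296 ≈ 1570.0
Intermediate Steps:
E = 6474 (E = -6*(-1079) = 6474)
p = 1/31296 ≈ 3.1953e-5
(E + M) + p = (6474 - 4904) + 1/31296 = 1570 + 1/31296 = 49134721/31296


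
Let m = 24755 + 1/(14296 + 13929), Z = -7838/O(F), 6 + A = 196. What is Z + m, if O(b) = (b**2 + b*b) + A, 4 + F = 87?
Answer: 4879679160209/197123400 ≈ 24754.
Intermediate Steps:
A = 190 (A = -6 + 196 = 190)
F = 83 (F = -4 + 87 = 83)
O(b) = 190 + 2*b**2 (O(b) = (b**2 + b*b) + 190 = (b**2 + b**2) + 190 = 2*b**2 + 190 = 190 + 2*b**2)
Z = -3919/6984 (Z = -7838/(190 + 2*83**2) = -7838/(190 + 2*6889) = -7838/(190 + 13778) = -7838/13968 = -7838*1/13968 = -3919/6984 ≈ -0.56114)
m = 698709876/28225 (m = 24755 + 1/28225 = 698709876/28225 ≈ 24755.)
Z + m = -3919/6984 + 698709876/28225 = 4879679160209/197123400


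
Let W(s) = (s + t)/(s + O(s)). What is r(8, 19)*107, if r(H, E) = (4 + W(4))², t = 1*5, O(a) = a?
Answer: 179867/64 ≈ 2810.4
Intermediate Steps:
t = 5
W(s) = (5 + s)/(2*s) (W(s) = (s + 5)/(s + s) = (5 + s)/((2*s)) = (5 + s)*(1/(2*s)) = (5 + s)/(2*s))
r(H, E) = 1681/64 (r(H, E) = (4 + (½)*(5 + 4)/4)² = (4 + (½)*(¼)*9)² = (4 + 9/8)² = (41/8)² = 1681/64)
r(8, 19)*107 = (1681/64)*107 = 179867/64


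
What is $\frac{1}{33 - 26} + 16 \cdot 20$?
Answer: $\frac{2241}{7} \approx 320.14$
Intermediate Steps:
$\frac{1}{33 - 26} + 16 \cdot 20 = \frac{1}{7} + 320 = \frac{2241}{7}$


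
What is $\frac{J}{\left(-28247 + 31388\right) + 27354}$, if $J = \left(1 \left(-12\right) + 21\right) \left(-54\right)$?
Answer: $- \frac{162}{10165} \approx -0.015937$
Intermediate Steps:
$J = -486$ ($J = \left(-12 + 21\right) \left(-54\right) = 9 \left(-54\right) = -486$)
$\frac{J}{\left(-28247 + 31388\right) + 27354} = - \frac{486}{\left(-28247 + 31388\right) + 27354} = - \frac{486}{3141 + 27354} = - \frac{486}{30495} = \left(-486\right) \frac{1}{30495} = - \frac{162}{10165}$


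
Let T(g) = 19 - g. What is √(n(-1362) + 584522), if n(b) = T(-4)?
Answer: 23*√1105 ≈ 764.56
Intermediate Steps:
n(b) = 23 (n(b) = 19 - 1*(-4) = 19 + 4 = 23)
√(n(-1362) + 584522) = √(23 + 584522) = √584545 = 23*√1105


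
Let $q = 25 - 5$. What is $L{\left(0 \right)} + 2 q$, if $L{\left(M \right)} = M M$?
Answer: $40$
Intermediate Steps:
$L{\left(M \right)} = M^{2}$
$q = 20$ ($q = 25 - 5 = 20$)
$L{\left(0 \right)} + 2 q = 0^{2} + 2 \cdot 20 = 0 + 40 = 40$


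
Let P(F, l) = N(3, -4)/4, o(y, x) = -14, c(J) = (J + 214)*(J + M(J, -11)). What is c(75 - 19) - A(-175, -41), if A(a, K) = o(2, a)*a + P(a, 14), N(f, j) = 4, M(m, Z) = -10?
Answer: 9969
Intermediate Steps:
c(J) = (-10 + J)*(214 + J) (c(J) = (J + 214)*(J - 10) = (214 + J)*(-10 + J) = (-10 + J)*(214 + J))
P(F, l) = 1 (P(F, l) = 4/4 = 4*(¼) = 1)
A(a, K) = 1 - 14*a (A(a, K) = -14*a + 1 = 1 - 14*a)
c(75 - 19) - A(-175, -41) = (-2140 + (75 - 19)² + 204*(75 - 19)) - (1 - 14*(-175)) = (-2140 + 56² + 204*56) - (1 + 2450) = (-2140 + 3136 + 11424) - 1*2451 = 12420 - 2451 = 9969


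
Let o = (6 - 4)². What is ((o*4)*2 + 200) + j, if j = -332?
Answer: -100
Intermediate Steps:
o = 4 (o = 2² = 4)
((o*4)*2 + 200) + j = ((4*4)*2 + 200) - 332 = (16*2 + 200) - 332 = (32 + 200) - 332 = 232 - 332 = -100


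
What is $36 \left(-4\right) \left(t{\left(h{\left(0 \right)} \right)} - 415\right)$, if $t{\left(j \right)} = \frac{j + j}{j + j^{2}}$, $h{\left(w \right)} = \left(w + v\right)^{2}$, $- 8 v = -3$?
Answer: $\frac{4344048}{73} \approx 59508.0$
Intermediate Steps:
$v = \frac{3}{8}$ ($v = \left(- \frac{1}{8}\right) \left(-3\right) = \frac{3}{8} \approx 0.375$)
$h{\left(w \right)} = \left(\frac{3}{8} + w\right)^{2}$ ($h{\left(w \right)} = \left(w + \frac{3}{8}\right)^{2} = \left(\frac{3}{8} + w\right)^{2}$)
$t{\left(j \right)} = \frac{2 j}{j + j^{2}}$
$36 \left(-4\right) \left(t{\left(h{\left(0 \right)} \right)} - 415\right) = 36 \left(-4\right) \left(\frac{2}{1 + \frac{\left(3 + 8 \cdot 0\right)^{2}}{64}} - 415\right) = - 144 \left(\frac{2}{1 + \frac{\left(3 + 0\right)^{2}}{64}} - 415\right) = - 144 \left(\frac{2}{1 + \frac{3^{2}}{64}} - 415\right) = - 144 \left(\frac{2}{1 + \frac{1}{64} \cdot 9} - 415\right) = - 144 \left(\frac{2}{1 + \frac{9}{64}} - 415\right) = - 144 \left(\frac{2}{\frac{73}{64}} - 415\right) = - 144 \left(2 \cdot \frac{64}{73} - 415\right) = - 144 \left(\frac{128}{73} - 415\right) = \left(-144\right) \left(- \frac{30167}{73}\right) = \frac{4344048}{73}$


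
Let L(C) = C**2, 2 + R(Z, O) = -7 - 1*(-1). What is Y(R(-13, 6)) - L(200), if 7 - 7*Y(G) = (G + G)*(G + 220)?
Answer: -276601/7 ≈ -39514.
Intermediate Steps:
R(Z, O) = -8 (R(Z, O) = -2 + (-7 - 1*(-1)) = -2 + (-7 + 1) = -2 - 6 = -8)
Y(G) = 1 - 2*G*(220 + G)/7 (Y(G) = 1 - (G + G)*(G + 220)/7 = 1 - 2*G*(220 + G)/7)
Y(R(-13, 6)) - L(200) = (1 - 440/7*(-8) - 2/7*(-8)**2) - 1*200**2 = (1 + 3520/7 - 2/7*64) - 1*40000 = (1 + 3520/7 - 128/7) - 40000 = 3399/7 - 40000 = -276601/7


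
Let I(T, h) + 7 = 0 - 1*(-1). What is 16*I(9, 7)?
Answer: -96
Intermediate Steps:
I(T, h) = -6 (I(T, h) = -7 + (0 - 1*(-1)) = -7 + (0 + 1) = -7 + 1 = -6)
16*I(9, 7) = 16*(-6) = -96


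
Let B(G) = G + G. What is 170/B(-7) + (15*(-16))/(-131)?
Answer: -9455/917 ≈ -10.311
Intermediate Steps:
B(G) = 2*G
170/B(-7) + (15*(-16))/(-131) = 170/((2*(-7))) + (15*(-16))/(-131) = 170/(-14) - 240*(-1/131) = 170*(-1/14) + 240/131 = -85/7 + 240/131 = -9455/917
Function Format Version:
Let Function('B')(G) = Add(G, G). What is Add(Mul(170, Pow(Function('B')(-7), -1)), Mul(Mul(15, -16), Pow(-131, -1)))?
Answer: Rational(-9455, 917) ≈ -10.311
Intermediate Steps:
Function('B')(G) = Mul(2, G)
Add(Mul(170, Pow(Function('B')(-7), -1)), Mul(Mul(15, -16), Pow(-131, -1))) = Add(Mul(170, Pow(Mul(2, -7), -1)), Mul(Mul(15, -16), Pow(-131, -1))) = Add(Mul(170, Pow(-14, -1)), Mul(-240, Rational(-1, 131))) = Add(Mul(170, Rational(-1, 14)), Rational(240, 131)) = Add(Rational(-85, 7), Rational(240, 131)) = Rational(-9455, 917)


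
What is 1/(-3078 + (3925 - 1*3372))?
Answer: -1/2525 ≈ -0.00039604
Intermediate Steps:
1/(-3078 + (3925 - 1*3372)) = 1/(-3078 + (3925 - 3372)) = 1/(-3078 + 553) = 1/(-2525) = -1/2525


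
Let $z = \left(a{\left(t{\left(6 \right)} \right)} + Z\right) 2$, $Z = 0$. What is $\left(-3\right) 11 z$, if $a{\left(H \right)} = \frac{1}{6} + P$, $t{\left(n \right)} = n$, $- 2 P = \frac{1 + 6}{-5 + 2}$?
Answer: $-88$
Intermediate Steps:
$P = \frac{7}{6}$ ($P = - \frac{\left(1 + 6\right) \frac{1}{-5 + 2}}{2} = - \frac{7 \frac{1}{-3}}{2} = - \frac{7 \left(- \frac{1}{3}\right)}{2} = \left(- \frac{1}{2}\right) \left(- \frac{7}{3}\right) = \frac{7}{6} \approx 1.1667$)
$a{\left(H \right)} = \frac{4}{3}$ ($a{\left(H \right)} = \frac{1}{6} + \frac{7}{6} = \frac{4}{3}$)
$z = \frac{8}{3}$ ($z = \left(\frac{4}{3} + 0\right) 2 = \frac{4}{3} \cdot 2 = \frac{8}{3} \approx 2.6667$)
$\left(-3\right) 11 z = \left(-3\right) 11 \cdot \frac{8}{3} = \left(-33\right) \frac{8}{3} = -88$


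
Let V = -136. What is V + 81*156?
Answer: 12500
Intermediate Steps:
V + 81*156 = -136 + 81*156 = -136 + 12636 = 12500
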